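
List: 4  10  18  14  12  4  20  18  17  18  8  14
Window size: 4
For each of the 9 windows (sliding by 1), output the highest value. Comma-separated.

18, 18, 18, 20, 20, 20, 20, 18, 18

Sliding a size-4 window across the 12 values:
4 10 18 14 → max 18
10 18 14 12 → max 18
18 14 12 4 → max 18
14 12 4 20 → max 20
12 4 20 18 → max 20
4 20 18 17 → max 20
20 18 17 18 → max 20
18 17 18 8 → max 18
17 18 8 14 → max 18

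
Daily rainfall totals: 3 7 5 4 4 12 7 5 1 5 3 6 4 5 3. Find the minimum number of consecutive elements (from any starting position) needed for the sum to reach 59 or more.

add 3: running sum 3 < 59
add 7: running sum 10 < 59
add 5: running sum 15 < 59
add 4: running sum 19 < 59
add 4: running sum 23 < 59
add 12: running sum 35 < 59
add 7: running sum 42 < 59
add 5: running sum 47 < 59
add 1: running sum 48 < 59
add 5: running sum 53 < 59
add 3: running sum 56 < 59
add 6: shortest ending here [7, 5, 4, 4, 12, 7, 5, 1, 5, 3, 6] sum 59, len 11
add 4: shortest ending here [7, 5, 4, 4, 12, 7, 5, 1, 5, 3, 6, 4] sum 63, len 12
add 5: shortest ending here [5, 4, 4, 12, 7, 5, 1, 5, 3, 6, 4, 5] sum 61, len 12
add 3: shortest ending here [4, 4, 12, 7, 5, 1, 5, 3, 6, 4, 5, 3] sum 59, len 12
Shortest qualifying length: 11.

11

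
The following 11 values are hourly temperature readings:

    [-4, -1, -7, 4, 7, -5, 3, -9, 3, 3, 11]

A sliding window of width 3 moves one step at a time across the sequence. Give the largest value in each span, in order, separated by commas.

Sliding a size-3 window across the 11 values:
(-4, -1, -7) → max -1
(-1, -7, 4) → max 4
(-7, 4, 7) → max 7
(4, 7, -5) → max 7
(7, -5, 3) → max 7
(-5, 3, -9) → max 3
(3, -9, 3) → max 3
(-9, 3, 3) → max 3
(3, 3, 11) → max 11

-1, 4, 7, 7, 7, 3, 3, 3, 11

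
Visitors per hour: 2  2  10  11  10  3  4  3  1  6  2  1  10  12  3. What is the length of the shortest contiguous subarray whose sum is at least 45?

Extend right; whenever the sum reaches 45, record the length and shrink from the left:
add 2: running sum 2 < 45
add 2: running sum 4 < 45
add 10: running sum 14 < 45
add 11: running sum 25 < 45
add 10: running sum 35 < 45
add 3: running sum 38 < 45
add 4: running sum 42 < 45
end 7: [2, 2, 10, 11, 10, 3, 4, 3] sum 45, len 8
end 8: [2, 2, 10, 11, 10, 3, 4, 3, 1] sum 46, len 9
end 9: [10, 11, 10, 3, 4, 3, 1, 6] sum 48, len 8
end 10: [10, 11, 10, 3, 4, 3, 1, 6, 2] sum 50, len 9
end 11: [10, 11, 10, 3, 4, 3, 1, 6, 2, 1] sum 51, len 10
end 12: [11, 10, 3, 4, 3, 1, 6, 2, 1, 10] sum 51, len 10
end 13: [10, 3, 4, 3, 1, 6, 2, 1, 10, 12] sum 52, len 10
end 14: [3, 4, 3, 1, 6, 2, 1, 10, 12, 3] sum 45, len 10
Shortest qualifying length: 8.

8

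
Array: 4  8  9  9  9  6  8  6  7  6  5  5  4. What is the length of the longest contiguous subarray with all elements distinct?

3

[4] len 1
[4, 8] len 2
[4, 8, 9] len 3
[9] len 1
[9] len 1
[9, 6] len 2
[9, 6, 8] len 3
[8, 6] len 2
[8, 6, 7] len 3
[7, 6] len 2
[7, 6, 5] len 3
[5] len 1
[5, 4] len 2
Longest all-distinct length: 3.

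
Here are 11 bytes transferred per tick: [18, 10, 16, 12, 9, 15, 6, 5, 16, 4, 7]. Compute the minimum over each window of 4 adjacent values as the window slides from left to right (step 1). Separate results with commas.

18 10 16 12 → min 10
10 16 12 9 → min 9
16 12 9 15 → min 9
12 9 15 6 → min 6
9 15 6 5 → min 5
15 6 5 16 → min 5
6 5 16 4 → min 4
5 16 4 7 → min 4

10, 9, 9, 6, 5, 5, 4, 4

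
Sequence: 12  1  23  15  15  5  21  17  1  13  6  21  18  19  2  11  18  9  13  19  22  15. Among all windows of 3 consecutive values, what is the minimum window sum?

Each size-3 window and its sum:
(12, 1, 23) → sum 36
(1, 23, 15) → sum 39
(23, 15, 15) → sum 53
(15, 15, 5) → sum 35
(15, 5, 21) → sum 41
(5, 21, 17) → sum 43
(21, 17, 1) → sum 39
(17, 1, 13) → sum 31
(1, 13, 6) → sum 20
(13, 6, 21) → sum 40
(6, 21, 18) → sum 45
(21, 18, 19) → sum 58
(18, 19, 2) → sum 39
(19, 2, 11) → sum 32
(2, 11, 18) → sum 31
(11, 18, 9) → sum 38
(18, 9, 13) → sum 40
(9, 13, 19) → sum 41
(13, 19, 22) → sum 54
(19, 22, 15) → sum 56
Minimum of these is 20.

20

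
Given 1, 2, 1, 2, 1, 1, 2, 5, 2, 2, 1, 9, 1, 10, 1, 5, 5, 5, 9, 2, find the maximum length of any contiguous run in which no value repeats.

[1] len 1
[1, 2] len 2
[2, 1] len 2
[1, 2] len 2
[2, 1] len 2
[1] len 1
[1, 2] len 2
[1, 2, 5] len 3
[5, 2] len 2
[2] len 1
[2, 1] len 2
[2, 1, 9] len 3
[9, 1] len 2
[9, 1, 10] len 3
[10, 1] len 2
[10, 1, 5] len 3
[5] len 1
[5] len 1
[5, 9] len 2
[5, 9, 2] len 3
Longest all-distinct length: 3.

3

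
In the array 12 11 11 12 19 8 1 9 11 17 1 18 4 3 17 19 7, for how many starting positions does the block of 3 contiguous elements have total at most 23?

12 11 11 → sum 34
11 11 12 → sum 34
11 12 19 → sum 42
12 19 8 → sum 39
19 8 1 → sum 28
8 1 9 → sum 18  ≤ 23 ✓
1 9 11 → sum 21  ≤ 23 ✓
9 11 17 → sum 37
11 17 1 → sum 29
17 1 18 → sum 36
1 18 4 → sum 23  ≤ 23 ✓
18 4 3 → sum 25
4 3 17 → sum 24
3 17 19 → sum 39
17 19 7 → sum 43
3 windows satisfy the condition.

3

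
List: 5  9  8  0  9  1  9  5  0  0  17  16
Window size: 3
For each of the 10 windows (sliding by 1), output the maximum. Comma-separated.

9, 9, 9, 9, 9, 9, 9, 5, 17, 17

Sliding a size-3 window across the 12 values:
5 9 8 → max 9
9 8 0 → max 9
8 0 9 → max 9
0 9 1 → max 9
9 1 9 → max 9
1 9 5 → max 9
9 5 0 → max 9
5 0 0 → max 5
0 0 17 → max 17
0 17 16 → max 17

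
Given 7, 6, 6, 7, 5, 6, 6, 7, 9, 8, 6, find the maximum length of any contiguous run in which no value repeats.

add 7: [7] len 1
add 6: [7, 6] len 2
add 6 (repeat 6, move left end past it): [6] len 1
add 7: [6, 7] len 2
add 5: [6, 7, 5] len 3
add 6 (repeat 6, move left end past it): [7, 5, 6] len 3
add 6 (repeat 6, move left end past it): [6] len 1
add 7: [6, 7] len 2
add 9: [6, 7, 9] len 3
add 8: [6, 7, 9, 8] len 4
add 6 (repeat 6, move left end past it): [7, 9, 8, 6] len 4
Longest all-distinct length: 4.

4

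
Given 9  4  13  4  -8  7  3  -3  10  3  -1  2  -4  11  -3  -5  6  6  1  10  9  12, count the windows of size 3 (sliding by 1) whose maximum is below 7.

5

9 4 13 → max 13
4 13 4 → max 13
13 4 -8 → max 13
4 -8 7 → max 7
-8 7 3 → max 7
7 3 -3 → max 7
3 -3 10 → max 10
-3 10 3 → max 10
10 3 -1 → max 10
3 -1 2 → max 3  < 7 ✓
-1 2 -4 → max 2  < 7 ✓
2 -4 11 → max 11
-4 11 -3 → max 11
11 -3 -5 → max 11
-3 -5 6 → max 6  < 7 ✓
-5 6 6 → max 6  < 7 ✓
6 6 1 → max 6  < 7 ✓
6 1 10 → max 10
1 10 9 → max 10
10 9 12 → max 12
5 windows satisfy the condition.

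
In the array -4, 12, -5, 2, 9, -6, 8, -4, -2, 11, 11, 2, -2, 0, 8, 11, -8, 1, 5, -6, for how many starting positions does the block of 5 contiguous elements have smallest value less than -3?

12

(-4, 12, -5, 2, 9) → min -5  < -3 ✓
(12, -5, 2, 9, -6) → min -6  < -3 ✓
(-5, 2, 9, -6, 8) → min -6  < -3 ✓
(2, 9, -6, 8, -4) → min -6  < -3 ✓
(9, -6, 8, -4, -2) → min -6  < -3 ✓
(-6, 8, -4, -2, 11) → min -6  < -3 ✓
(8, -4, -2, 11, 11) → min -4  < -3 ✓
(-4, -2, 11, 11, 2) → min -4  < -3 ✓
(-2, 11, 11, 2, -2) → min -2
(11, 11, 2, -2, 0) → min -2
(11, 2, -2, 0, 8) → min -2
(2, -2, 0, 8, 11) → min -2
(-2, 0, 8, 11, -8) → min -8  < -3 ✓
(0, 8, 11, -8, 1) → min -8  < -3 ✓
(8, 11, -8, 1, 5) → min -8  < -3 ✓
(11, -8, 1, 5, -6) → min -8  < -3 ✓
12 windows satisfy the condition.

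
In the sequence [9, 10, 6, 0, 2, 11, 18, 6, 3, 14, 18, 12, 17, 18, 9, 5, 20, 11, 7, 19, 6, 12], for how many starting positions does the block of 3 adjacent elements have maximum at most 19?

17

[9, 10, 6] → max 10  ≤ 19 ✓
[10, 6, 0] → max 10  ≤ 19 ✓
[6, 0, 2] → max 6  ≤ 19 ✓
[0, 2, 11] → max 11  ≤ 19 ✓
[2, 11, 18] → max 18  ≤ 19 ✓
[11, 18, 6] → max 18  ≤ 19 ✓
[18, 6, 3] → max 18  ≤ 19 ✓
[6, 3, 14] → max 14  ≤ 19 ✓
[3, 14, 18] → max 18  ≤ 19 ✓
[14, 18, 12] → max 18  ≤ 19 ✓
[18, 12, 17] → max 18  ≤ 19 ✓
[12, 17, 18] → max 18  ≤ 19 ✓
[17, 18, 9] → max 18  ≤ 19 ✓
[18, 9, 5] → max 18  ≤ 19 ✓
[9, 5, 20] → max 20
[5, 20, 11] → max 20
[20, 11, 7] → max 20
[11, 7, 19] → max 19  ≤ 19 ✓
[7, 19, 6] → max 19  ≤ 19 ✓
[19, 6, 12] → max 19  ≤ 19 ✓
17 windows satisfy the condition.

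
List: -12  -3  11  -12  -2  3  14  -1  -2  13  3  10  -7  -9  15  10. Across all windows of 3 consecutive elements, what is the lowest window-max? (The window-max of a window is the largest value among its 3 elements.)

3

Window maxs for each of the 14 positions:
[-12, -3, 11] → max 11
[-3, 11, -12] → max 11
[11, -12, -2] → max 11
[-12, -2, 3] → max 3
[-2, 3, 14] → max 14
[3, 14, -1] → max 14
[14, -1, -2] → max 14
[-1, -2, 13] → max 13
[-2, 13, 3] → max 13
[13, 3, 10] → max 13
[3, 10, -7] → max 10
[10, -7, -9] → max 10
[-7, -9, 15] → max 15
[-9, 15, 10] → max 15
Lowest of these is 3.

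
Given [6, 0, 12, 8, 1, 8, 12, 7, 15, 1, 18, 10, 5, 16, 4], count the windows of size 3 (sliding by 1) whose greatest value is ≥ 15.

[6, 0, 12] → max 12
[0, 12, 8] → max 12
[12, 8, 1] → max 12
[8, 1, 8] → max 8
[1, 8, 12] → max 12
[8, 12, 7] → max 12
[12, 7, 15] → max 15  ≥ 15 ✓
[7, 15, 1] → max 15  ≥ 15 ✓
[15, 1, 18] → max 18  ≥ 15 ✓
[1, 18, 10] → max 18  ≥ 15 ✓
[18, 10, 5] → max 18  ≥ 15 ✓
[10, 5, 16] → max 16  ≥ 15 ✓
[5, 16, 4] → max 16  ≥ 15 ✓
7 windows satisfy the condition.

7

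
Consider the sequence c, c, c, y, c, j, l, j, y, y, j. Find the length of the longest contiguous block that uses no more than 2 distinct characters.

[c] 1 distinct, len 1
[c, c] 1 distinct, len 2
[c, c, c] 1 distinct, len 3
[c, c, c, y] 2 distinct, len 4
[c, c, c, y, c] 2 distinct, len 5
[c, j] 2 distinct, len 2
[j, l] 2 distinct, len 2
[j, l, j] 2 distinct, len 3
[j, y] 2 distinct, len 2
[j, y, y] 2 distinct, len 3
[j, y, y, j] 2 distinct, len 4
Longest length with ≤2 distinct: 5.

5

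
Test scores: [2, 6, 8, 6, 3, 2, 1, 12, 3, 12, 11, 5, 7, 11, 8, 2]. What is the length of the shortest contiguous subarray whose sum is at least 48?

add 2: running sum 2 < 48
add 6: running sum 8 < 48
add 8: running sum 16 < 48
add 6: running sum 22 < 48
add 3: running sum 25 < 48
add 2: running sum 27 < 48
add 1: running sum 28 < 48
add 12: running sum 40 < 48
add 3: running sum 43 < 48
add 12: shortest ending here [6, 8, 6, 3, 2, 1, 12, 3, 12] sum 53, len 9
add 11: shortest ending here [6, 3, 2, 1, 12, 3, 12, 11] sum 50, len 8
add 5: shortest ending here [3, 2, 1, 12, 3, 12, 11, 5] sum 49, len 8
add 7: shortest ending here [12, 3, 12, 11, 5, 7] sum 50, len 6
add 11: shortest ending here [3, 12, 11, 5, 7, 11] sum 49, len 6
add 8: shortest ending here [12, 11, 5, 7, 11, 8] sum 54, len 6
add 2: shortest ending here [12, 11, 5, 7, 11, 8, 2] sum 56, len 7
Shortest qualifying length: 6.

6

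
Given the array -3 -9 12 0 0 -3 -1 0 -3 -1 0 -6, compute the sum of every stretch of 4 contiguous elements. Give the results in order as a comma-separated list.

0, 3, 9, -4, -4, -7, -5, -4, -10

Sliding a size-4 window across the 12 values:
-3 -9 12 0 → sum 0
-9 12 0 0 → sum 3
12 0 0 -3 → sum 9
0 0 -3 -1 → sum -4
0 -3 -1 0 → sum -4
-3 -1 0 -3 → sum -7
-1 0 -3 -1 → sum -5
0 -3 -1 0 → sum -4
-3 -1 0 -6 → sum -10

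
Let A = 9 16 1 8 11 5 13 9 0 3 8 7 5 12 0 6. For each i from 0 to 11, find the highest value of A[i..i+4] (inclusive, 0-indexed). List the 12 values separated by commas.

16, 16, 13, 13, 13, 13, 13, 9, 8, 12, 12, 12

Sliding a size-5 window across the 16 values:
9 16 1 8 11 → max 16
16 1 8 11 5 → max 16
1 8 11 5 13 → max 13
8 11 5 13 9 → max 13
11 5 13 9 0 → max 13
5 13 9 0 3 → max 13
13 9 0 3 8 → max 13
9 0 3 8 7 → max 9
0 3 8 7 5 → max 8
3 8 7 5 12 → max 12
8 7 5 12 0 → max 12
7 5 12 0 6 → max 12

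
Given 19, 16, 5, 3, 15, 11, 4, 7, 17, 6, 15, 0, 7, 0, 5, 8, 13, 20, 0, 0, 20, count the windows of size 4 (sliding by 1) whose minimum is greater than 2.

(19, 16, 5, 3) → min 3  > 2 ✓
(16, 5, 3, 15) → min 3  > 2 ✓
(5, 3, 15, 11) → min 3  > 2 ✓
(3, 15, 11, 4) → min 3  > 2 ✓
(15, 11, 4, 7) → min 4  > 2 ✓
(11, 4, 7, 17) → min 4  > 2 ✓
(4, 7, 17, 6) → min 4  > 2 ✓
(7, 17, 6, 15) → min 6  > 2 ✓
(17, 6, 15, 0) → min 0
(6, 15, 0, 7) → min 0
(15, 0, 7, 0) → min 0
(0, 7, 0, 5) → min 0
(7, 0, 5, 8) → min 0
(0, 5, 8, 13) → min 0
(5, 8, 13, 20) → min 5  > 2 ✓
(8, 13, 20, 0) → min 0
(13, 20, 0, 0) → min 0
(20, 0, 0, 20) → min 0
9 windows satisfy the condition.

9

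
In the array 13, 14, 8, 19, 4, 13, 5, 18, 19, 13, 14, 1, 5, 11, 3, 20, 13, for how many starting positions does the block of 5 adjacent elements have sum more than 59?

3

(13, 14, 8, 19, 4) → sum 58
(14, 8, 19, 4, 13) → sum 58
(8, 19, 4, 13, 5) → sum 49
(19, 4, 13, 5, 18) → sum 59
(4, 13, 5, 18, 19) → sum 59
(13, 5, 18, 19, 13) → sum 68  > 59 ✓
(5, 18, 19, 13, 14) → sum 69  > 59 ✓
(18, 19, 13, 14, 1) → sum 65  > 59 ✓
(19, 13, 14, 1, 5) → sum 52
(13, 14, 1, 5, 11) → sum 44
(14, 1, 5, 11, 3) → sum 34
(1, 5, 11, 3, 20) → sum 40
(5, 11, 3, 20, 13) → sum 52
3 windows satisfy the condition.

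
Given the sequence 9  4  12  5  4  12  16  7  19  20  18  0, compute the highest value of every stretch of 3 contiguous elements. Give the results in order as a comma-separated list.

9 4 12 → max 12
4 12 5 → max 12
12 5 4 → max 12
5 4 12 → max 12
4 12 16 → max 16
12 16 7 → max 16
16 7 19 → max 19
7 19 20 → max 20
19 20 18 → max 20
20 18 0 → max 20

12, 12, 12, 12, 16, 16, 19, 20, 20, 20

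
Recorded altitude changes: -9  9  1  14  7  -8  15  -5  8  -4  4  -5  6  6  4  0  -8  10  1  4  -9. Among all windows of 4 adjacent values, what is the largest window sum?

[-9, 9, 1, 14] → sum 15
[9, 1, 14, 7] → sum 31
[1, 14, 7, -8] → sum 14
[14, 7, -8, 15] → sum 28
[7, -8, 15, -5] → sum 9
[-8, 15, -5, 8] → sum 10
[15, -5, 8, -4] → sum 14
[-5, 8, -4, 4] → sum 3
[8, -4, 4, -5] → sum 3
[-4, 4, -5, 6] → sum 1
[4, -5, 6, 6] → sum 11
[-5, 6, 6, 4] → sum 11
[6, 6, 4, 0] → sum 16
[6, 4, 0, -8] → sum 2
[4, 0, -8, 10] → sum 6
[0, -8, 10, 1] → sum 3
[-8, 10, 1, 4] → sum 7
[10, 1, 4, -9] → sum 6
Largest of these is 31.

31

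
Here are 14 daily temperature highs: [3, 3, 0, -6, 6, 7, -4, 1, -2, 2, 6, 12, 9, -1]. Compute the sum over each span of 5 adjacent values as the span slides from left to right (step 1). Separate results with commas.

(3, 3, 0, -6, 6) → sum 6
(3, 0, -6, 6, 7) → sum 10
(0, -6, 6, 7, -4) → sum 3
(-6, 6, 7, -4, 1) → sum 4
(6, 7, -4, 1, -2) → sum 8
(7, -4, 1, -2, 2) → sum 4
(-4, 1, -2, 2, 6) → sum 3
(1, -2, 2, 6, 12) → sum 19
(-2, 2, 6, 12, 9) → sum 27
(2, 6, 12, 9, -1) → sum 28

6, 10, 3, 4, 8, 4, 3, 19, 27, 28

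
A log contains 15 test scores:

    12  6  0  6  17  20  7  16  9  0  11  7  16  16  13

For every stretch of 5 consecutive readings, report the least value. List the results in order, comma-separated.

[12, 6, 0, 6, 17] → min 0
[6, 0, 6, 17, 20] → min 0
[0, 6, 17, 20, 7] → min 0
[6, 17, 20, 7, 16] → min 6
[17, 20, 7, 16, 9] → min 7
[20, 7, 16, 9, 0] → min 0
[7, 16, 9, 0, 11] → min 0
[16, 9, 0, 11, 7] → min 0
[9, 0, 11, 7, 16] → min 0
[0, 11, 7, 16, 16] → min 0
[11, 7, 16, 16, 13] → min 7

0, 0, 0, 6, 7, 0, 0, 0, 0, 0, 7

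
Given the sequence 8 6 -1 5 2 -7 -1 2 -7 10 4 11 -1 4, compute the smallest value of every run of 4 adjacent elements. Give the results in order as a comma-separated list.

(8, 6, -1, 5) → min -1
(6, -1, 5, 2) → min -1
(-1, 5, 2, -7) → min -7
(5, 2, -7, -1) → min -7
(2, -7, -1, 2) → min -7
(-7, -1, 2, -7) → min -7
(-1, 2, -7, 10) → min -7
(2, -7, 10, 4) → min -7
(-7, 10, 4, 11) → min -7
(10, 4, 11, -1) → min -1
(4, 11, -1, 4) → min -1

-1, -1, -7, -7, -7, -7, -7, -7, -7, -1, -1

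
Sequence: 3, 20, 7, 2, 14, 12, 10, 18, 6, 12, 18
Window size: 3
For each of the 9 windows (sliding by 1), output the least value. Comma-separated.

3 20 7 → min 3
20 7 2 → min 2
7 2 14 → min 2
2 14 12 → min 2
14 12 10 → min 10
12 10 18 → min 10
10 18 6 → min 6
18 6 12 → min 6
6 12 18 → min 6

3, 2, 2, 2, 10, 10, 6, 6, 6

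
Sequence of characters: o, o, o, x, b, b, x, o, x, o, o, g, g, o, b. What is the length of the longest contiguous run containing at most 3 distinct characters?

11

add o: window [o] (1 distinct), len 1
add o: window [o, o] (1 distinct), len 2
add o: window [o, o, o] (1 distinct), len 3
add x: window [o, o, o, x] (2 distinct), len 4
add b: window [o, o, o, x, b] (3 distinct), len 5
add b: window [o, o, o, x, b, b] (3 distinct), len 6
add x: window [o, o, o, x, b, b, x] (3 distinct), len 7
add o: window [o, o, o, x, b, b, x, o] (3 distinct), len 8
add x: window [o, o, o, x, b, b, x, o, x] (3 distinct), len 9
add o: window [o, o, o, x, b, b, x, o, x, o] (3 distinct), len 10
add o: window [o, o, o, x, b, b, x, o, x, o, o] (3 distinct), len 11
add g: window [x, o, x, o, o, g] (3 distinct), len 6
add g: window [x, o, x, o, o, g, g] (3 distinct), len 7
add o: window [x, o, x, o, o, g, g, o] (3 distinct), len 8
add b: window [o, o, g, g, o, b] (3 distinct), len 6
Longest length with ≤3 distinct: 11.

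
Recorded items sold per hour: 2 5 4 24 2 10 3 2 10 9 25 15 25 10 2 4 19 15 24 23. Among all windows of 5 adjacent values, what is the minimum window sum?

27

[2, 5, 4, 24, 2] → sum 37
[5, 4, 24, 2, 10] → sum 45
[4, 24, 2, 10, 3] → sum 43
[24, 2, 10, 3, 2] → sum 41
[2, 10, 3, 2, 10] → sum 27
[10, 3, 2, 10, 9] → sum 34
[3, 2, 10, 9, 25] → sum 49
[2, 10, 9, 25, 15] → sum 61
[10, 9, 25, 15, 25] → sum 84
[9, 25, 15, 25, 10] → sum 84
[25, 15, 25, 10, 2] → sum 77
[15, 25, 10, 2, 4] → sum 56
[25, 10, 2, 4, 19] → sum 60
[10, 2, 4, 19, 15] → sum 50
[2, 4, 19, 15, 24] → sum 64
[4, 19, 15, 24, 23] → sum 85
Minimum of these is 27.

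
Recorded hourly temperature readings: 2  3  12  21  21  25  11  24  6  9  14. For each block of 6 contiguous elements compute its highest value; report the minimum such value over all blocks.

[2, 3, 12, 21, 21, 25] → max 25
[3, 12, 21, 21, 25, 11] → max 25
[12, 21, 21, 25, 11, 24] → max 25
[21, 21, 25, 11, 24, 6] → max 25
[21, 25, 11, 24, 6, 9] → max 25
[25, 11, 24, 6, 9, 14] → max 25
Minimum of these is 25.

25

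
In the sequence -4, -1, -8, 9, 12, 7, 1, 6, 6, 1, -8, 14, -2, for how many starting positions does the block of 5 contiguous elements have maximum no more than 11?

2

[-4, -1, -8, 9, 12] → max 12
[-1, -8, 9, 12, 7] → max 12
[-8, 9, 12, 7, 1] → max 12
[9, 12, 7, 1, 6] → max 12
[12, 7, 1, 6, 6] → max 12
[7, 1, 6, 6, 1] → max 7  ≤ 11 ✓
[1, 6, 6, 1, -8] → max 6  ≤ 11 ✓
[6, 6, 1, -8, 14] → max 14
[6, 1, -8, 14, -2] → max 14
2 windows satisfy the condition.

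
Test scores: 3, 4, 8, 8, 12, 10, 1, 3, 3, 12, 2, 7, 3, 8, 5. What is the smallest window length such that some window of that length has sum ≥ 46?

add 3: running sum 3 < 46
add 4: running sum 7 < 46
add 8: running sum 15 < 46
add 8: running sum 23 < 46
add 12: running sum 35 < 46
add 10: running sum 45 < 46
add 1: shortest ending here [3, 4, 8, 8, 12, 10, 1] sum 46, len 7
add 3: shortest ending here [4, 8, 8, 12, 10, 1, 3] sum 46, len 7
add 3: shortest ending here [4, 8, 8, 12, 10, 1, 3, 3] sum 49, len 8
add 12: shortest ending here [8, 12, 10, 1, 3, 3, 12] sum 49, len 7
add 2: shortest ending here [8, 12, 10, 1, 3, 3, 12, 2] sum 51, len 8
add 7: shortest ending here [12, 10, 1, 3, 3, 12, 2, 7] sum 50, len 8
add 3: shortest ending here [12, 10, 1, 3, 3, 12, 2, 7, 3] sum 53, len 9
add 8: shortest ending here [10, 1, 3, 3, 12, 2, 7, 3, 8] sum 49, len 9
add 5: shortest ending here [10, 1, 3, 3, 12, 2, 7, 3, 8, 5] sum 54, len 10
Shortest qualifying length: 7.

7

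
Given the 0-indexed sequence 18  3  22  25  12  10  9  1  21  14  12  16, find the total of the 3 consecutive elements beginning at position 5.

Elements at indices 5..7: 10, 9, 1
sum(10, 9, 1) = 20

20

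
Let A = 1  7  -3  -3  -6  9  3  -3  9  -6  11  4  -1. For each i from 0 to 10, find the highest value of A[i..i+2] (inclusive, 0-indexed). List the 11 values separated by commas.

(1, 7, -3) → max 7
(7, -3, -3) → max 7
(-3, -3, -6) → max -3
(-3, -6, 9) → max 9
(-6, 9, 3) → max 9
(9, 3, -3) → max 9
(3, -3, 9) → max 9
(-3, 9, -6) → max 9
(9, -6, 11) → max 11
(-6, 11, 4) → max 11
(11, 4, -1) → max 11

7, 7, -3, 9, 9, 9, 9, 9, 11, 11, 11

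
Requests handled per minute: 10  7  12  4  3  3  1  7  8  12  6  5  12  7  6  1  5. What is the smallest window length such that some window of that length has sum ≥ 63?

add 10: running sum 10 < 63
add 7: running sum 17 < 63
add 12: running sum 29 < 63
add 4: running sum 33 < 63
add 3: running sum 36 < 63
add 3: running sum 39 < 63
add 1: running sum 40 < 63
add 7: running sum 47 < 63
add 8: running sum 55 < 63
add 12: shortest ending here [10, 7, 12, 4, 3, 3, 1, 7, 8, 12] sum 67, len 10
add 6: shortest ending here [7, 12, 4, 3, 3, 1, 7, 8, 12, 6] sum 63, len 10
add 5: shortest ending here [7, 12, 4, 3, 3, 1, 7, 8, 12, 6, 5] sum 68, len 11
add 12: shortest ending here [12, 4, 3, 3, 1, 7, 8, 12, 6, 5, 12] sum 73, len 11
add 7: shortest ending here [3, 3, 1, 7, 8, 12, 6, 5, 12, 7] sum 64, len 10
add 6: shortest ending here [7, 8, 12, 6, 5, 12, 7, 6] sum 63, len 8
add 1: shortest ending here [7, 8, 12, 6, 5, 12, 7, 6, 1] sum 64, len 9
add 5: shortest ending here [7, 8, 12, 6, 5, 12, 7, 6, 1, 5] sum 69, len 10
Shortest qualifying length: 8.

8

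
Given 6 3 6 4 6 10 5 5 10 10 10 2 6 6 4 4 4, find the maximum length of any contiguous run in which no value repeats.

4

[6] len 1
[6, 3] len 2
[3, 6] len 2
[3, 6, 4] len 3
[4, 6] len 2
[4, 6, 10] len 3
[4, 6, 10, 5] len 4
[5] len 1
[5, 10] len 2
[10] len 1
[10] len 1
[10, 2] len 2
[10, 2, 6] len 3
[6] len 1
[6, 4] len 2
[4] len 1
[4] len 1
Longest all-distinct length: 4.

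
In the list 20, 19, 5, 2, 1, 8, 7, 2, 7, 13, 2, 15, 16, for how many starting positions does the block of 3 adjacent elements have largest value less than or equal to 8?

(20, 19, 5) → max 20
(19, 5, 2) → max 19
(5, 2, 1) → max 5  ≤ 8 ✓
(2, 1, 8) → max 8  ≤ 8 ✓
(1, 8, 7) → max 8  ≤ 8 ✓
(8, 7, 2) → max 8  ≤ 8 ✓
(7, 2, 7) → max 7  ≤ 8 ✓
(2, 7, 13) → max 13
(7, 13, 2) → max 13
(13, 2, 15) → max 15
(2, 15, 16) → max 16
5 windows satisfy the condition.

5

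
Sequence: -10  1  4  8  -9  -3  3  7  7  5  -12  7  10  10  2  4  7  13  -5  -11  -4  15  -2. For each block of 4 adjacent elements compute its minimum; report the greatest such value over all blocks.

(-10, 1, 4, 8) → min -10
(1, 4, 8, -9) → min -9
(4, 8, -9, -3) → min -9
(8, -9, -3, 3) → min -9
(-9, -3, 3, 7) → min -9
(-3, 3, 7, 7) → min -3
(3, 7, 7, 5) → min 3
(7, 7, 5, -12) → min -12
(7, 5, -12, 7) → min -12
(5, -12, 7, 10) → min -12
(-12, 7, 10, 10) → min -12
(7, 10, 10, 2) → min 2
(10, 10, 2, 4) → min 2
(10, 2, 4, 7) → min 2
(2, 4, 7, 13) → min 2
(4, 7, 13, -5) → min -5
(7, 13, -5, -11) → min -11
(13, -5, -11, -4) → min -11
(-5, -11, -4, 15) → min -11
(-11, -4, 15, -2) → min -11
Greatest of these is 3.

3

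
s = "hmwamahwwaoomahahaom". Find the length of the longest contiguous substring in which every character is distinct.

[h] len 1
[h, m] len 2
[h, m, w] len 3
[h, m, w, a] len 4
[w, a, m] len 3
[m, a] len 2
[m, a, h] len 3
[m, a, h, w] len 4
[w] len 1
[w, a] len 2
[w, a, o] len 3
[o] len 1
[o, m] len 2
[o, m, a] len 3
[o, m, a, h] len 4
[h, a] len 2
[a, h] len 2
[h, a] len 2
[h, a, o] len 3
[h, a, o, m] len 4
Longest all-distinct length: 4.

4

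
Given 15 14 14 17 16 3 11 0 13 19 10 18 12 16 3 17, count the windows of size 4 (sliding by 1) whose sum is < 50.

15 14 14 17 → sum 60
14 14 17 16 → sum 61
14 17 16 3 → sum 50
17 16 3 11 → sum 47  < 50 ✓
16 3 11 0 → sum 30  < 50 ✓
3 11 0 13 → sum 27  < 50 ✓
11 0 13 19 → sum 43  < 50 ✓
0 13 19 10 → sum 42  < 50 ✓
13 19 10 18 → sum 60
19 10 18 12 → sum 59
10 18 12 16 → sum 56
18 12 16 3 → sum 49  < 50 ✓
12 16 3 17 → sum 48  < 50 ✓
7 windows satisfy the condition.

7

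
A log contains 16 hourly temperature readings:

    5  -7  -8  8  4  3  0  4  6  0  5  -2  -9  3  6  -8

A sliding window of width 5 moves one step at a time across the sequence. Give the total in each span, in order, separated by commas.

Sliding a size-5 window across the 16 values:
(5, -7, -8, 8, 4) → sum 2
(-7, -8, 8, 4, 3) → sum 0
(-8, 8, 4, 3, 0) → sum 7
(8, 4, 3, 0, 4) → sum 19
(4, 3, 0, 4, 6) → sum 17
(3, 0, 4, 6, 0) → sum 13
(0, 4, 6, 0, 5) → sum 15
(4, 6, 0, 5, -2) → sum 13
(6, 0, 5, -2, -9) → sum 0
(0, 5, -2, -9, 3) → sum -3
(5, -2, -9, 3, 6) → sum 3
(-2, -9, 3, 6, -8) → sum -10

2, 0, 7, 19, 17, 13, 15, 13, 0, -3, 3, -10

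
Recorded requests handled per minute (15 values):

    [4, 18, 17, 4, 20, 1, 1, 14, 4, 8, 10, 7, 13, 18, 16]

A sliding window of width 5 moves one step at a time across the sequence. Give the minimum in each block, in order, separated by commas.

Sliding a size-5 window across the 15 values:
[4, 18, 17, 4, 20] → min 4
[18, 17, 4, 20, 1] → min 1
[17, 4, 20, 1, 1] → min 1
[4, 20, 1, 1, 14] → min 1
[20, 1, 1, 14, 4] → min 1
[1, 1, 14, 4, 8] → min 1
[1, 14, 4, 8, 10] → min 1
[14, 4, 8, 10, 7] → min 4
[4, 8, 10, 7, 13] → min 4
[8, 10, 7, 13, 18] → min 7
[10, 7, 13, 18, 16] → min 7

4, 1, 1, 1, 1, 1, 1, 4, 4, 7, 7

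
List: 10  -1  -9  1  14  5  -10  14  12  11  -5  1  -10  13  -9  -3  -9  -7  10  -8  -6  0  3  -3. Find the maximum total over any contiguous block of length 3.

Each size-3 window and its sum:
10 -1 -9 → sum 0
-1 -9 1 → sum -9
-9 1 14 → sum 6
1 14 5 → sum 20
14 5 -10 → sum 9
5 -10 14 → sum 9
-10 14 12 → sum 16
14 12 11 → sum 37
12 11 -5 → sum 18
11 -5 1 → sum 7
-5 1 -10 → sum -14
1 -10 13 → sum 4
-10 13 -9 → sum -6
13 -9 -3 → sum 1
-9 -3 -9 → sum -21
-3 -9 -7 → sum -19
-9 -7 10 → sum -6
-7 10 -8 → sum -5
10 -8 -6 → sum -4
-8 -6 0 → sum -14
-6 0 3 → sum -3
0 3 -3 → sum 0
Maximum of these is 37.

37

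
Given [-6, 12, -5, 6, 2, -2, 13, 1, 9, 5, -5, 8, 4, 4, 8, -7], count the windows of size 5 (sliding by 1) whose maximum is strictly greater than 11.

7

(-6, 12, -5, 6, 2) → max 12  > 11 ✓
(12, -5, 6, 2, -2) → max 12  > 11 ✓
(-5, 6, 2, -2, 13) → max 13  > 11 ✓
(6, 2, -2, 13, 1) → max 13  > 11 ✓
(2, -2, 13, 1, 9) → max 13  > 11 ✓
(-2, 13, 1, 9, 5) → max 13  > 11 ✓
(13, 1, 9, 5, -5) → max 13  > 11 ✓
(1, 9, 5, -5, 8) → max 9
(9, 5, -5, 8, 4) → max 9
(5, -5, 8, 4, 4) → max 8
(-5, 8, 4, 4, 8) → max 8
(8, 4, 4, 8, -7) → max 8
7 windows satisfy the condition.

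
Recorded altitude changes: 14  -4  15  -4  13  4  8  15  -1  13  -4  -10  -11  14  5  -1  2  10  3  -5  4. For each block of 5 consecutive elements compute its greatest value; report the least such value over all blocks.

10

14 -4 15 -4 13 → max 15
-4 15 -4 13 4 → max 15
15 -4 13 4 8 → max 15
-4 13 4 8 15 → max 15
13 4 8 15 -1 → max 15
4 8 15 -1 13 → max 15
8 15 -1 13 -4 → max 15
15 -1 13 -4 -10 → max 15
-1 13 -4 -10 -11 → max 13
13 -4 -10 -11 14 → max 14
-4 -10 -11 14 5 → max 14
-10 -11 14 5 -1 → max 14
-11 14 5 -1 2 → max 14
14 5 -1 2 10 → max 14
5 -1 2 10 3 → max 10
-1 2 10 3 -5 → max 10
2 10 3 -5 4 → max 10
Least of these is 10.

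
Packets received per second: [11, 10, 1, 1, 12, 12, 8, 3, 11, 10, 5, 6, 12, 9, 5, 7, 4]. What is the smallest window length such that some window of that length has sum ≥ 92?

11

add 11: running sum 11 < 92
add 10: running sum 21 < 92
add 1: running sum 22 < 92
add 1: running sum 23 < 92
add 12: running sum 35 < 92
add 12: running sum 47 < 92
add 8: running sum 55 < 92
add 3: running sum 58 < 92
add 11: running sum 69 < 92
add 10: running sum 79 < 92
add 5: running sum 84 < 92
add 6: running sum 90 < 92
add 12: shortest ending here [11, 10, 1, 1, 12, 12, 8, 3, 11, 10, 5, 6, 12] sum 102, len 13
add 9: shortest ending here [10, 1, 1, 12, 12, 8, 3, 11, 10, 5, 6, 12, 9] sum 100, len 13
add 5: shortest ending here [12, 12, 8, 3, 11, 10, 5, 6, 12, 9, 5] sum 93, len 11
add 7: shortest ending here [12, 12, 8, 3, 11, 10, 5, 6, 12, 9, 5, 7] sum 100, len 12
add 4: shortest ending here [12, 8, 3, 11, 10, 5, 6, 12, 9, 5, 7, 4] sum 92, len 12
Shortest qualifying length: 11.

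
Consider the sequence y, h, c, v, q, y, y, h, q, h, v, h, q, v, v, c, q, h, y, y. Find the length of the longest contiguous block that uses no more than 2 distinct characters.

[y] 1 distinct, len 1
[y, h] 2 distinct, len 2
[h, c] 2 distinct, len 2
[c, v] 2 distinct, len 2
[v, q] 2 distinct, len 2
[q, y] 2 distinct, len 2
[q, y, y] 2 distinct, len 3
[y, y, h] 2 distinct, len 3
[h, q] 2 distinct, len 2
[h, q, h] 2 distinct, len 3
[h, v] 2 distinct, len 2
[h, v, h] 2 distinct, len 3
[h, q] 2 distinct, len 2
[q, v] 2 distinct, len 2
[q, v, v] 2 distinct, len 3
[v, v, c] 2 distinct, len 3
[c, q] 2 distinct, len 2
[q, h] 2 distinct, len 2
[h, y] 2 distinct, len 2
[h, y, y] 2 distinct, len 3
Longest length with ≤2 distinct: 3.

3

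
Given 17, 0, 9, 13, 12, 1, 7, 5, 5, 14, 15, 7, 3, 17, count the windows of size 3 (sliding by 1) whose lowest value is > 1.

[17, 0, 9] → min 0
[0, 9, 13] → min 0
[9, 13, 12] → min 9  > 1 ✓
[13, 12, 1] → min 1
[12, 1, 7] → min 1
[1, 7, 5] → min 1
[7, 5, 5] → min 5  > 1 ✓
[5, 5, 14] → min 5  > 1 ✓
[5, 14, 15] → min 5  > 1 ✓
[14, 15, 7] → min 7  > 1 ✓
[15, 7, 3] → min 3  > 1 ✓
[7, 3, 17] → min 3  > 1 ✓
7 windows satisfy the condition.

7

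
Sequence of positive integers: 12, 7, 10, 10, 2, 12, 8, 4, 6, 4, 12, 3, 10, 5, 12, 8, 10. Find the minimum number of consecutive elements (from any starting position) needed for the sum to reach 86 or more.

11

add 12: running sum 12 < 86
add 7: running sum 19 < 86
add 10: running sum 29 < 86
add 10: running sum 39 < 86
add 2: running sum 41 < 86
add 12: running sum 53 < 86
add 8: running sum 61 < 86
add 4: running sum 65 < 86
add 6: running sum 71 < 86
add 4: running sum 75 < 86
end 10: [12, 7, 10, 10, 2, 12, 8, 4, 6, 4, 12] sum 87, len 11
end 11: [12, 7, 10, 10, 2, 12, 8, 4, 6, 4, 12, 3] sum 90, len 12
end 12: [7, 10, 10, 2, 12, 8, 4, 6, 4, 12, 3, 10] sum 88, len 12
end 13: [10, 10, 2, 12, 8, 4, 6, 4, 12, 3, 10, 5] sum 86, len 12
end 14: [10, 2, 12, 8, 4, 6, 4, 12, 3, 10, 5, 12] sum 88, len 12
end 15: [2, 12, 8, 4, 6, 4, 12, 3, 10, 5, 12, 8] sum 86, len 12
end 16: [12, 8, 4, 6, 4, 12, 3, 10, 5, 12, 8, 10] sum 94, len 12
Shortest qualifying length: 11.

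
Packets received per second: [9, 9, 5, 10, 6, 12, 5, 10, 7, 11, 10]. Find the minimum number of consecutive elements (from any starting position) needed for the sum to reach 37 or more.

Extend right; whenever the sum reaches 37, record the length and shrink from the left:
add 9: running sum 9 < 37
add 9: running sum 18 < 37
add 5: running sum 23 < 37
add 10: running sum 33 < 37
end 4: [9, 9, 5, 10, 6] sum 39, len 5
end 5: [9, 5, 10, 6, 12] sum 42, len 5
end 6: [5, 10, 6, 12, 5] sum 38, len 5
end 7: [10, 6, 12, 5, 10] sum 43, len 5
end 8: [6, 12, 5, 10, 7] sum 40, len 5
end 9: [12, 5, 10, 7, 11] sum 45, len 5
end 10: [10, 7, 11, 10] sum 38, len 4
Shortest qualifying length: 4.

4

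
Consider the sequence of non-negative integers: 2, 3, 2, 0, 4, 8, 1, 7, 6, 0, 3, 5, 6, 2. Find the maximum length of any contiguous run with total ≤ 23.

7

add 2: [2] sum 2, len 1
add 3: [2, 3] sum 5, len 2
add 2: [2, 3, 2] sum 7, len 3
add 0: [2, 3, 2, 0] sum 7, len 4
add 4: [2, 3, 2, 0, 4] sum 11, len 5
add 8: [2, 3, 2, 0, 4, 8] sum 19, len 6
add 1: [2, 3, 2, 0, 4, 8, 1] sum 20, len 7
add 7: [2, 0, 4, 8, 1, 7] sum 22, len 6
add 6: [8, 1, 7, 6] sum 22, len 4
add 0: [8, 1, 7, 6, 0] sum 22, len 5
add 3: [1, 7, 6, 0, 3] sum 17, len 5
add 5: [1, 7, 6, 0, 3, 5] sum 22, len 6
add 6: [6, 0, 3, 5, 6] sum 20, len 5
add 2: [6, 0, 3, 5, 6, 2] sum 22, len 6
Longest length seen: 7.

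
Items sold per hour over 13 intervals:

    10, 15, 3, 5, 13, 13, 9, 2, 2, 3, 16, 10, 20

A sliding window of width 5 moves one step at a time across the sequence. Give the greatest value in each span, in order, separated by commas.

(10, 15, 3, 5, 13) → max 15
(15, 3, 5, 13, 13) → max 15
(3, 5, 13, 13, 9) → max 13
(5, 13, 13, 9, 2) → max 13
(13, 13, 9, 2, 2) → max 13
(13, 9, 2, 2, 3) → max 13
(9, 2, 2, 3, 16) → max 16
(2, 2, 3, 16, 10) → max 16
(2, 3, 16, 10, 20) → max 20

15, 15, 13, 13, 13, 13, 16, 16, 20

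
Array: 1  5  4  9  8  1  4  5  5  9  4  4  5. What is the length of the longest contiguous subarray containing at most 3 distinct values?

7

Extend right; when distinct count exceeds 3, shrink from the left:
[1] 1 distinct, len 1
[1, 5] 2 distinct, len 2
[1, 5, 4] 3 distinct, len 3
[5, 4, 9] 3 distinct, len 3
[4, 9, 8] 3 distinct, len 3
[9, 8, 1] 3 distinct, len 3
[8, 1, 4] 3 distinct, len 3
[1, 4, 5] 3 distinct, len 3
[1, 4, 5, 5] 3 distinct, len 4
[4, 5, 5, 9] 3 distinct, len 4
[4, 5, 5, 9, 4] 3 distinct, len 5
[4, 5, 5, 9, 4, 4] 3 distinct, len 6
[4, 5, 5, 9, 4, 4, 5] 3 distinct, len 7
Longest length with ≤3 distinct: 7.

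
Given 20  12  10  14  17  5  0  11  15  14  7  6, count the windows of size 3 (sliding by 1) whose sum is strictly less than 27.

3

(20, 12, 10) → sum 42
(12, 10, 14) → sum 36
(10, 14, 17) → sum 41
(14, 17, 5) → sum 36
(17, 5, 0) → sum 22  < 27 ✓
(5, 0, 11) → sum 16  < 27 ✓
(0, 11, 15) → sum 26  < 27 ✓
(11, 15, 14) → sum 40
(15, 14, 7) → sum 36
(14, 7, 6) → sum 27
3 windows satisfy the condition.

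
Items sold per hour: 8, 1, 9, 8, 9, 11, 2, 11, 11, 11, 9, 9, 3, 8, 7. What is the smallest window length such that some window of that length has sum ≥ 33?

Extend right; whenever the sum reaches 33, record the length and shrink from the left:
add 8: running sum 8 < 33
add 1: running sum 9 < 33
add 9: running sum 18 < 33
add 8: running sum 26 < 33
add 9: shortest ending here [8, 1, 9, 8, 9] sum 35, len 5
add 11: shortest ending here [9, 8, 9, 11] sum 37, len 4
add 2: shortest ending here [9, 8, 9, 11, 2] sum 39, len 5
add 11: shortest ending here [9, 11, 2, 11] sum 33, len 4
add 11: shortest ending here [11, 2, 11, 11] sum 35, len 4
add 11: shortest ending here [11, 11, 11] sum 33, len 3
add 9: shortest ending here [11, 11, 11, 9] sum 42, len 4
add 9: shortest ending here [11, 11, 9, 9] sum 40, len 4
add 3: shortest ending here [11, 11, 9, 9, 3] sum 43, len 5
add 8: shortest ending here [11, 9, 9, 3, 8] sum 40, len 5
add 7: shortest ending here [9, 9, 3, 8, 7] sum 36, len 5
Shortest qualifying length: 3.

3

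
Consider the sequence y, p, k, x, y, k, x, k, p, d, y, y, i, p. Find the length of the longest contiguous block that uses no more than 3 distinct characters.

6

Extend right; when distinct count exceeds 3, shrink from the left:
add y: window [y] (1 distinct), len 1
add p: window [y, p] (2 distinct), len 2
add k: window [y, p, k] (3 distinct), len 3
add x: window [p, k, x] (3 distinct), len 3
add y: window [k, x, y] (3 distinct), len 3
add k: window [k, x, y, k] (3 distinct), len 4
add x: window [k, x, y, k, x] (3 distinct), len 5
add k: window [k, x, y, k, x, k] (3 distinct), len 6
add p: window [k, x, k, p] (3 distinct), len 4
add d: window [k, p, d] (3 distinct), len 3
add y: window [p, d, y] (3 distinct), len 3
add y: window [p, d, y, y] (3 distinct), len 4
add i: window [d, y, y, i] (3 distinct), len 4
add p: window [y, y, i, p] (3 distinct), len 4
Longest length with ≤3 distinct: 6.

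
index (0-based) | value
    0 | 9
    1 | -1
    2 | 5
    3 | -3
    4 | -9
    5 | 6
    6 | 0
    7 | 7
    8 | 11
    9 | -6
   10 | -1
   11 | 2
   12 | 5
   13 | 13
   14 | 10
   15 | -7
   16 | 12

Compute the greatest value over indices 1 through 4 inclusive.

Elements at indices 1..4: -1, 5, -3, -9
max(-1, 5, -3, -9) = 5

5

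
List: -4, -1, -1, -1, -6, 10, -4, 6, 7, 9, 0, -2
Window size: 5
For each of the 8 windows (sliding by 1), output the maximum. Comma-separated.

(-4, -1, -1, -1, -6) → max -1
(-1, -1, -1, -6, 10) → max 10
(-1, -1, -6, 10, -4) → max 10
(-1, -6, 10, -4, 6) → max 10
(-6, 10, -4, 6, 7) → max 10
(10, -4, 6, 7, 9) → max 10
(-4, 6, 7, 9, 0) → max 9
(6, 7, 9, 0, -2) → max 9

-1, 10, 10, 10, 10, 10, 9, 9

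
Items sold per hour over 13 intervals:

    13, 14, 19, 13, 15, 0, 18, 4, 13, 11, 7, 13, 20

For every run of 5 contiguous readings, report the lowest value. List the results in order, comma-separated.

13, 0, 0, 0, 0, 0, 4, 4, 7

[13, 14, 19, 13, 15] → min 13
[14, 19, 13, 15, 0] → min 0
[19, 13, 15, 0, 18] → min 0
[13, 15, 0, 18, 4] → min 0
[15, 0, 18, 4, 13] → min 0
[0, 18, 4, 13, 11] → min 0
[18, 4, 13, 11, 7] → min 4
[4, 13, 11, 7, 13] → min 4
[13, 11, 7, 13, 20] → min 7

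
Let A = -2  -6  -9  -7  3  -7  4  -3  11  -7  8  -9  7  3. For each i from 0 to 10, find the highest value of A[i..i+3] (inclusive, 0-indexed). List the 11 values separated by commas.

[-2, -6, -9, -7] → max -2
[-6, -9, -7, 3] → max 3
[-9, -7, 3, -7] → max 3
[-7, 3, -7, 4] → max 4
[3, -7, 4, -3] → max 4
[-7, 4, -3, 11] → max 11
[4, -3, 11, -7] → max 11
[-3, 11, -7, 8] → max 11
[11, -7, 8, -9] → max 11
[-7, 8, -9, 7] → max 8
[8, -9, 7, 3] → max 8

-2, 3, 3, 4, 4, 11, 11, 11, 11, 8, 8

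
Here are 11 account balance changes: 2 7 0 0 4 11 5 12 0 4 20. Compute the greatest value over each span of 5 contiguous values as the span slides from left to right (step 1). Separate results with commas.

Sliding a size-5 window across the 11 values:
(2, 7, 0, 0, 4) → max 7
(7, 0, 0, 4, 11) → max 11
(0, 0, 4, 11, 5) → max 11
(0, 4, 11, 5, 12) → max 12
(4, 11, 5, 12, 0) → max 12
(11, 5, 12, 0, 4) → max 12
(5, 12, 0, 4, 20) → max 20

7, 11, 11, 12, 12, 12, 20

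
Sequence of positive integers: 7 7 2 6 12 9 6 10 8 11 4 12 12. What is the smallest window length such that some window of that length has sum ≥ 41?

add 7: running sum 7 < 41
add 7: running sum 14 < 41
add 2: running sum 16 < 41
add 6: running sum 22 < 41
add 12: running sum 34 < 41
add 9: shortest ending here [7, 7, 2, 6, 12, 9] sum 43, len 6
add 6: shortest ending here [7, 2, 6, 12, 9, 6] sum 42, len 6
add 10: shortest ending here [6, 12, 9, 6, 10] sum 43, len 5
add 8: shortest ending here [12, 9, 6, 10, 8] sum 45, len 5
add 11: shortest ending here [9, 6, 10, 8, 11] sum 44, len 5
add 4: shortest ending here [9, 6, 10, 8, 11, 4] sum 48, len 6
add 12: shortest ending here [10, 8, 11, 4, 12] sum 45, len 5
add 12: shortest ending here [8, 11, 4, 12, 12] sum 47, len 5
Shortest qualifying length: 5.

5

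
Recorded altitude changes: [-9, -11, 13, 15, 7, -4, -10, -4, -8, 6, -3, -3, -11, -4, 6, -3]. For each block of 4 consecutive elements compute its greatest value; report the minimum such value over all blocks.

-4

[-9, -11, 13, 15] → max 15
[-11, 13, 15, 7] → max 15
[13, 15, 7, -4] → max 15
[15, 7, -4, -10] → max 15
[7, -4, -10, -4] → max 7
[-4, -10, -4, -8] → max -4
[-10, -4, -8, 6] → max 6
[-4, -8, 6, -3] → max 6
[-8, 6, -3, -3] → max 6
[6, -3, -3, -11] → max 6
[-3, -3, -11, -4] → max -3
[-3, -11, -4, 6] → max 6
[-11, -4, 6, -3] → max 6
Minimum of these is -4.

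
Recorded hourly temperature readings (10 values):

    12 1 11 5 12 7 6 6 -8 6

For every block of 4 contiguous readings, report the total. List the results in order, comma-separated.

Sliding a size-4 window across the 10 values:
(12, 1, 11, 5) → sum 29
(1, 11, 5, 12) → sum 29
(11, 5, 12, 7) → sum 35
(5, 12, 7, 6) → sum 30
(12, 7, 6, 6) → sum 31
(7, 6, 6, -8) → sum 11
(6, 6, -8, 6) → sum 10

29, 29, 35, 30, 31, 11, 10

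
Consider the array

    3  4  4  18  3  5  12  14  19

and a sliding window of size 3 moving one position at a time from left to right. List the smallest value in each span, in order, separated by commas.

(3, 4, 4) → min 3
(4, 4, 18) → min 4
(4, 18, 3) → min 3
(18, 3, 5) → min 3
(3, 5, 12) → min 3
(5, 12, 14) → min 5
(12, 14, 19) → min 12

3, 4, 3, 3, 3, 5, 12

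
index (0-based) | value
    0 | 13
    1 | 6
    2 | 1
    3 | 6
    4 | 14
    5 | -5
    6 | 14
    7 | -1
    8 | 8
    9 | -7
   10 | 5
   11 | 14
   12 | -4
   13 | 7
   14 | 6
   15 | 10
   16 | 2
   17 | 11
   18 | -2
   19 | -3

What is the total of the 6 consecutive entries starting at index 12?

32

Elements at indices 12..17: -4, 7, 6, 10, 2, 11
sum(-4, 7, 6, 10, 2, 11) = 32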